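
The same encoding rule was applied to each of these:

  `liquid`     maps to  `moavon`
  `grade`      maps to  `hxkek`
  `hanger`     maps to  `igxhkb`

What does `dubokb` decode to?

Shifts by position in liquid: pos 0: l→m (+1), pos 1: i→o (+6), pos 2: q→a (+10), pos 3: u→v (+1), pos 4: i→o (+6), pos 5: d→n (+10) — repeating every 3. It's a Vigenère-style cipher with numeric key [1,6,10]: position i shifts by key[i mod 3].
Undoing it on dubokb: d−1=c, u−6=o, b−10=r, o−1=n, k−6=e, b−10=r.

corner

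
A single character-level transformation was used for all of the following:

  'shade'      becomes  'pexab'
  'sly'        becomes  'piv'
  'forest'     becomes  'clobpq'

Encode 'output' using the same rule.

lrqmrq

It's a constant shift of +23 (ROT23).
On output: o+23=l, u+23=r, t+23=q, p+23=m, u+23=r, t+23=q.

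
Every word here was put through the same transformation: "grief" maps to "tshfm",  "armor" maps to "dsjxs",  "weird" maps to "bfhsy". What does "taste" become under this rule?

gdzgf

g(6)→t(19) and r(17)→s(18) fit y≡7x+3 (mod 26); the inverse of 7 mod 26 is 15. Treating letters as 0–25, the rule is x ↦ 7x + 3 (mod 26).
For taste: t(19)→7·19+3≡6=g; a(0)→7·0+3≡3=d; s(18)→7·18+3≡25=z; t(19)→7·19+3≡6=g; e(4)→7·4+3≡5=f (all mod 26).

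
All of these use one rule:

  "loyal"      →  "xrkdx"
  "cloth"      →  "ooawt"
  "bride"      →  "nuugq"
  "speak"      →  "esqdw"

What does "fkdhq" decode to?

A repeating key of period 2 is used — shifts +12, +3 over and over.
Decoding fkdhq: f−12=t, k−3=h, d−12=r, h−3=e, q−12=e.

three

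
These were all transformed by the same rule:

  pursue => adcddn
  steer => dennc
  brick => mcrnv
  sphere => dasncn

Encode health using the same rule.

snjwes

The shift depends on letter class: consonant p→a is +11, but vowel u→d is +9. Vowels shift forward by 9 and consonants shift forward by 11.
On health: h(cons)+11=s, e(vowel)+9=n, a(vowel)+9=j, l(cons)+11=w, t(cons)+11=e, h(cons)+11=s.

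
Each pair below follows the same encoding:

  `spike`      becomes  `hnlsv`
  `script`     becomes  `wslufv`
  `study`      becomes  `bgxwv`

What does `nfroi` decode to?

The output letters match the input read backwards, each shifted +3: spike reversed is ekips. The word is reversed, then every letter is shifted forward by 3.
Undoing it on nfroi: shift back: n−3=k, f−3=c, r−3=o, o−3=l, i−3=f → kcolf; then reverse → flock.

flock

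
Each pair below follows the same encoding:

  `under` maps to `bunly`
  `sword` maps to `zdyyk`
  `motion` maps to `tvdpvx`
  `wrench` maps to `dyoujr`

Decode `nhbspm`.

garlic

Shifts by position in under: pos 0: u→b (+7), pos 1: n→u (+7), pos 2: d→n (+10), pos 3: e→l (+7), pos 4: r→y (+7) — repeating every 3. It's a Vigenère-style cipher with numeric key [7,7,10]: position i shifts by key[i mod 3].
Decoding nhbspm: n−7=g, h−7=a, b−10=r, s−7=l, p−7=i, m−10=c.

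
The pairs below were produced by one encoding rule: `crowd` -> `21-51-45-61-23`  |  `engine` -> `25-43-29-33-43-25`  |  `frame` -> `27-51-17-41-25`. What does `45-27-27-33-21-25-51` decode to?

c(#3)→21 and r(#18)→51: differences scale by 2, so n = 2·pos + 15. With a=1..z=26, the number is 2·pos + 15.
Reversing it on 45-27-27-33-21-25-51: 45→(45−15)÷2=15=o, 27→(27−15)÷2=6=f, 27→(27−15)÷2=6=f, 33→(33−15)÷2=9=i, 21→(21−15)÷2=3=c, 25→(25−15)÷2=5=e, 51→(51−15)÷2=18=r.

officer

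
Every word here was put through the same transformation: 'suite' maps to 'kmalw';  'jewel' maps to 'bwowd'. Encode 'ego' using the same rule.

Compare letters: s→k is +18, u→m is +18, i→a is +18 — a constant shift. This is a Caesar cipher with shift 18.
On ego: e+18=w, g+18=y, o+18=g.

wyg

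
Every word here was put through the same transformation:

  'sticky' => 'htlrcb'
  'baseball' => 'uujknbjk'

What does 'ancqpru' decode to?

The output letters match the input read backwards, each shifted +9: sticky reversed is ykcits. Two steps: reverse the string, then apply a Caesar shift of +9.
Undoing it on ancqpru: shift back: a−9=r, n−9=e, c−9=t, q−9=h, p−9=g, r−9=i, u−9=l → rethgil; then reverse → lighter.

lighter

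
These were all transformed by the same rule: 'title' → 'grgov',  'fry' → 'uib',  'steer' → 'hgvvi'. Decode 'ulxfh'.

Letters are reflected about the middle of the alphabet (position → 25−position): Atbash.
Decoding ulxfh: u↔f, l↔o, x↔c, f↔u, h↔s.

focus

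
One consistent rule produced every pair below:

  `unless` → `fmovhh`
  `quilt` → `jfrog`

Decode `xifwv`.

crude

Each pair mirrors across the alphabet (u↔f, n↔m, l↔o): positions sum to 25. This is the alphabet-reversal cipher (Atbash): a becomes z, b becomes y, etc.
Reversing it on xifwv: x↔c, i↔r, f↔u, w↔d, v↔e.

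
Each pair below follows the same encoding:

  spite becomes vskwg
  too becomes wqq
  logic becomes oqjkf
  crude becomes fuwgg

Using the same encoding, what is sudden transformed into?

Vowels shift forward by 2 and consonants shift forward by 3.
On sudden: s(cons)+3=v, u(vowel)+2=w, d(cons)+3=g, d(cons)+3=g, e(vowel)+2=g, n(cons)+3=q.

vwgggq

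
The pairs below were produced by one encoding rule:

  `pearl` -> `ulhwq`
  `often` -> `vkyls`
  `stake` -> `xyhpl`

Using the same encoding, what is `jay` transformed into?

ohd

Vowels shift forward by 7 and consonants shift forward by 5.
On jay: j(cons)+5=o, a(vowel)+7=h, y(cons)+5=d.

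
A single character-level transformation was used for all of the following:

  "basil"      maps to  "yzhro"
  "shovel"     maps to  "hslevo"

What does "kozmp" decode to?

This is the alphabet-reversal cipher (Atbash): a becomes z, b becomes y, etc.
Decoding kozmp: k↔p, o↔l, z↔a, m↔n, p↔k.

plank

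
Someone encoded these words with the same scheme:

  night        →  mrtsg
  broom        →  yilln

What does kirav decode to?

prize

Each pair mirrors across the alphabet (n↔m, i↔r, g↔t): positions sum to 25. This is the alphabet-reversal cipher (Atbash): a becomes z, b becomes y, etc.
Reversing it on kirav: k↔p, i↔r, r↔i, a↔z, v↔e.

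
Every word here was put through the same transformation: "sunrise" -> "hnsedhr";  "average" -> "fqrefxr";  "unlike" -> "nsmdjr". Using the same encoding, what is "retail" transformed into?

s(18)→h(7) and u(20)→n(13) fit y≡3x+5 (mod 26); the inverse of 3 mod 26 is 9. This is an affine cipher: with a=0,…,z=25, each position x becomes (3x+5) mod 26.
On retail: r(17)→3·17+5≡4=e; e(4)→3·4+5≡17=r; t(19)→3·19+5≡10=k; a(0)→3·0+5≡5=f; i(8)→3·8+5≡3=d; l(11)→3·11+5≡12=m (all mod 26).

erkfdm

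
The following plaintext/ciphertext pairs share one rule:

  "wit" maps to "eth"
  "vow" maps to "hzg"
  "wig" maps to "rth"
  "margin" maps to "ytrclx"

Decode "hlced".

Two steps: reverse the string, then apply a Caesar shift of +11.
Reversing it on hlced: shift back: h−11=w, l−11=a, c−11=r, e−11=t, d−11=s → warts; then reverse → straw.

straw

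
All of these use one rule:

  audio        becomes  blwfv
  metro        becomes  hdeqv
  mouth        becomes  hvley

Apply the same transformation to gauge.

rblrd

Treating letters as 0–25, the rule is x ↦ 7x + 1 (mod 26).
On gauge: g(6)→7·6+1≡17=r; a(0)→7·0+1≡1=b; u(20)→7·20+1≡11=l; g(6)→7·6+1≡17=r; e(4)→7·4+1≡3=d (all mod 26).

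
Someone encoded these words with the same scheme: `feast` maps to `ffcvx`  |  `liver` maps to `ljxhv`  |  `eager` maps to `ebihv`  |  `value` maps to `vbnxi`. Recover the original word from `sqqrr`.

spoon

In feast: f→f is +0, e→f is +1, a→c is +2, s→v is +3 — the shift increases by 1 each position. Each letter shifts forward by its position index (0, 1, 2, …) — the shift grows by one for each successive letter.
Reversing it on sqqrr: s−0=s, q−1=p, q−2=o, r−3=o, r−4=n.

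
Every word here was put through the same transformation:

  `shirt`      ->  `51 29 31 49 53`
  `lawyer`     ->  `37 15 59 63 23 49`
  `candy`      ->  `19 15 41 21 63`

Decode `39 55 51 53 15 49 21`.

s(#19)→51 and h(#8)→29: differences scale by 2, so n = 2·pos + 13. The formula is n = 2×(alphabet index, a=1) + 13.
Reversing it on 39 55 51 53 15 49 21: 39→(39−13)÷2=13=m, 55→(55−13)÷2=21=u, 51→(51−13)÷2=19=s, 53→(53−13)÷2=20=t, 15→(15−13)÷2=1=a, 49→(49−13)÷2=18=r, 21→(21−13)÷2=4=d.

mustard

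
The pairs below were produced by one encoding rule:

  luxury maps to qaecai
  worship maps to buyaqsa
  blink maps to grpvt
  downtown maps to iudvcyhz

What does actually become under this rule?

In luxury: l→q is +5, u→a is +6, x→e is +7, u→c is +8 — the shift increases by 1 each position. Letter i (0-indexed) is shifted by i+5, so successive shifts are 5, 6, 7, ….
On actually: a+5=f, c+6=i, t+7=a, u+8=c, a+9=j, l+10=v, l+11=w, y+12=k.

fiacjvwk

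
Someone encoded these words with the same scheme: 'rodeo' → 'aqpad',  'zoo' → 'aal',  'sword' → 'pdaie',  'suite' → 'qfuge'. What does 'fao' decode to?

cot

Read the word backwards and shift each letter +12.
Decoding fao: shift back: f−12=t, a−12=o, o−12=c → toc; then reverse → cot.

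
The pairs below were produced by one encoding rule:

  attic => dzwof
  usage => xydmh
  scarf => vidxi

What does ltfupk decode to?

income

Shifts by position in attic: pos 0: a→d (+3), pos 1: t→z (+6), pos 2: t→w (+3), pos 3: i→o (+6) — repeating every 2. The shifts repeat in a cycle of length 2: positions 0,1,… shift by +3, +6, then the pattern repeats.
Undoing it on ltfupk: l−3=i, t−6=n, f−3=c, u−6=o, p−3=m, k−6=e.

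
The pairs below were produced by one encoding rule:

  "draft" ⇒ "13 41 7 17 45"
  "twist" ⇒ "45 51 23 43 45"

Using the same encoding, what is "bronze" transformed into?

d(#4)→13 and r(#18)→41: differences scale by 2, so n = 2·pos + 5. The formula is n = 2×(alphabet index, a=1) + 5.
For bronze: b=2→9, r=18→41, o=15→35, n=14→33, z=26→57, e=5→15.

9 41 35 33 57 15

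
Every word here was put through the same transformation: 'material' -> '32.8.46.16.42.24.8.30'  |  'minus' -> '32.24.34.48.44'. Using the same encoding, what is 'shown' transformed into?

m(#13)→32 and a(#1)→8: differences scale by 2, so n = 2·pos + 6. Each letter becomes 2×(its alphabet position, a=1..z=26) + 6.
Applying it to shown: s=19→44, h=8→22, o=15→36, w=23→52, n=14→34.

44.22.36.52.34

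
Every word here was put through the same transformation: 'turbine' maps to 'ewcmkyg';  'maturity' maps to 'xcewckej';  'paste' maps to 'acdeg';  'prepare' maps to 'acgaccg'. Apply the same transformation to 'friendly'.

Vowels shift forward by 2 and consonants shift forward by 11.
On friendly: f(cons)+11=q, r(cons)+11=c, i(vowel)+2=k, e(vowel)+2=g, n(cons)+11=y, d(cons)+11=o, l(cons)+11=w, y(cons)+11=j.

qckgyowj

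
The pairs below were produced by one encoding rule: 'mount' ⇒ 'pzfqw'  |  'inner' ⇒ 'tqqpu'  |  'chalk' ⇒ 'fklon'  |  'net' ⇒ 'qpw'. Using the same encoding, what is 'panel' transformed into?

slqpo

The shift depends on letter class: consonant m→p is +3, but vowel o→z is +11. Two shifts are in play — +11 for a/e/i/o/u, +3 for every other letter.
On panel: p(cons)+3=s, a(vowel)+11=l, n(cons)+3=q, e(vowel)+11=p, l(cons)+3=o.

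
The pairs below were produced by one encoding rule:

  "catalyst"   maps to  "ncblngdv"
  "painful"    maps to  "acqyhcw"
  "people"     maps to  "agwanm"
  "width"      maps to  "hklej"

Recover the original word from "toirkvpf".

imagined

It's a Vigenère-style cipher with numeric key [11,2,8]: position i shifts by key[i mod 3].
Decoding toirkvpf: t−11=i, o−2=m, i−8=a, r−11=g, k−2=i, v−8=n, p−11=e, f−2=d.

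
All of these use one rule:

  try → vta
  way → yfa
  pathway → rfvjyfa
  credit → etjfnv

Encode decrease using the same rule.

fjetjfuj

The shift depends on letter class: consonant t→v is +2, but vowel a→f is +5. Vowels shift forward by 5 and consonants shift forward by 2.
Applying it to decrease: d(cons)+2=f, e(vowel)+5=j, c(cons)+2=e, r(cons)+2=t, e(vowel)+5=j, a(vowel)+5=f, s(cons)+2=u, e(vowel)+5=j.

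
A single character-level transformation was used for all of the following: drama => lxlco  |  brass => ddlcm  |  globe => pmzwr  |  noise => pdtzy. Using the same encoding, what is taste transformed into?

pedle

The output letters match the input read backwards, each shifted +11: drama reversed is amard. The word is reversed, then every letter is shifted forward by 11.
On taste: reverse → etsat; then shift: e+11=p, t+11=e, s+11=d, a+11=l, t+11=e.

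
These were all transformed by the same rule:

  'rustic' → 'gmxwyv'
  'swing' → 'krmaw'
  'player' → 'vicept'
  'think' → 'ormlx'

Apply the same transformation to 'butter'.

Two steps: reverse the string, then apply a Caesar shift of +4.
On butter: reverse → rettub; then shift: r+4=v, e+4=i, t+4=x, t+4=x, u+4=y, b+4=f.

vixxyf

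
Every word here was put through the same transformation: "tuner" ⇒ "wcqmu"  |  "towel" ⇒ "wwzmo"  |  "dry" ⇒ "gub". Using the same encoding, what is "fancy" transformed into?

The shift depends on letter class: consonant t→w is +3, but vowel u→c is +8. Vowels shift forward by 8 and consonants shift forward by 3.
Applying it to fancy: f(cons)+3=i, a(vowel)+8=i, n(cons)+3=q, c(cons)+3=f, y(cons)+3=b.

iiqfb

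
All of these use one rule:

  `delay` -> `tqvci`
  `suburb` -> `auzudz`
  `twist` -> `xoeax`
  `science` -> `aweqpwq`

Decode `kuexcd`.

guitar

d(3)→t(19) and e(4)→q(16) fit y≡23x+2 (mod 26); the inverse of 23 mod 26 is 17. This is an affine cipher: with a=0,…,z=25, each position x becomes (23x+2) mod 26.
Undoing it on kuexcd: k(10)→17·(10−2)≡6=g; u(20)→17·(20−2)≡20=u; e(4)→17·(4−2)≡8=i; x(23)→17·(23−2)≡19=t; c(2)→17·(2−2)≡0=a; d(3)→17·(3−2)≡17=r (all mod 26).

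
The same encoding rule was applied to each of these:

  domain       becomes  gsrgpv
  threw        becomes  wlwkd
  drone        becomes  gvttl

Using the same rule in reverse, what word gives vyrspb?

In domain: d→g is +3, o→s is +4, m→r is +5, a→g is +6 — the shift increases by 1 each position. Letter i (0-indexed) is shifted by i+3, so successive shifts are 3, 4, 5, ….
Decoding vyrspb: v−3=s, y−4=u, r−5=m, s−6=m, p−7=i, b−8=t.

summit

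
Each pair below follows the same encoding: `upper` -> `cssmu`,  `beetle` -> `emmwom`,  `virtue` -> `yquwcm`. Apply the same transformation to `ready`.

umigb

Vowels shift forward by 8 and consonants shift forward by 3.
On ready: r(cons)+3=u, e(vowel)+8=m, a(vowel)+8=i, d(cons)+3=g, y(cons)+3=b.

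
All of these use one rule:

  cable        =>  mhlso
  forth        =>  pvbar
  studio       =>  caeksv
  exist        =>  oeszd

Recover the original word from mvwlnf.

comedy

Shifts by position in cable: pos 0: c→m (+10), pos 1: a→h (+7), pos 2: b→l (+10), pos 3: l→s (+7) — repeating every 2. The shifts repeat in a cycle of length 2: positions 0,1,… shift by +10, +7, then the pattern repeats.
Reversing it on mvwlnf: m−10=c, v−7=o, w−10=m, l−7=e, n−10=d, f−7=y.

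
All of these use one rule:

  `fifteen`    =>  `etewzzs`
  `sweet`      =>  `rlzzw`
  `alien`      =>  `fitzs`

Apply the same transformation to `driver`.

f(5)→e(4) and i(8)→t(19) fit y≡5x+5 (mod 26); the inverse of 5 mod 26 is 21. Each letter's alphabet position (a=0..z=25) is mapped through 5·x+5 mod 26 — an affine cipher.
On driver: d(3)→5·3+5≡20=u; r(17)→5·17+5≡12=m; i(8)→5·8+5≡19=t; v(21)→5·21+5≡6=g; e(4)→5·4+5≡25=z; r(17)→5·17+5≡12=m (all mod 26).

umtgzm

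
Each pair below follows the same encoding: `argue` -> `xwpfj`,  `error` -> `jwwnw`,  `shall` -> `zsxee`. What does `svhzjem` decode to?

himself

a(0)→x(23) and r(17)→w(22) fit y≡3x+23 (mod 26); the inverse of 3 mod 26 is 9. This is an affine cipher: with a=0,…,z=25, each position x becomes (3x+23) mod 26.
Undoing it on svhzjem: s(18)→9·(18−23)≡7=h; v(21)→9·(21−23)≡8=i; h(7)→9·(7−23)≡12=m; z(25)→9·(25−23)≡18=s; j(9)→9·(9−23)≡4=e; e(4)→9·(4−23)≡11=l; m(12)→9·(12−23)≡5=f (all mod 26).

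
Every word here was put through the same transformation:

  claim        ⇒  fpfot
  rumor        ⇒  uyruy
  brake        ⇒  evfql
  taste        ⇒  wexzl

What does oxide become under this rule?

In claim: c→f is +3, l→p is +4, a→f is +5, i→o is +6 — the shift increases by 1 each position. The shift increases by 1 at each position, starting from +3: 3, 4, 5, ….
Applying it to oxide: o+3=r, x+4=b, i+5=n, d+6=j, e+7=l.

rbnjl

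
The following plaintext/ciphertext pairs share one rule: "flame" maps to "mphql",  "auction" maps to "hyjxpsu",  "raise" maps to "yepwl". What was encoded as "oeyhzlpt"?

Shifts by position in flame: pos 0: f→m (+7), pos 1: l→p (+4), pos 2: a→h (+7), pos 3: m→q (+4) — repeating every 2. The shifts repeat in a cycle of length 2: positions 0,1,… shift by +7, +4, then the pattern repeats.
Reversing it on oeyhzlpt: o−7=h, e−4=a, y−7=r, h−4=d, z−7=s, l−4=h, p−7=i, t−4=p.

hardship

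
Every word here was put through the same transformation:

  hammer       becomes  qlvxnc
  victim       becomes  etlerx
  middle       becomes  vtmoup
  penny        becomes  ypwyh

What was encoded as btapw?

The shifts repeat in a cycle of length 2: positions 0,1,… shift by +9, +11, then the pattern repeats.
Reversing it on btapw: b−9=s, t−11=i, a−9=r, p−11=e, w−9=n.

siren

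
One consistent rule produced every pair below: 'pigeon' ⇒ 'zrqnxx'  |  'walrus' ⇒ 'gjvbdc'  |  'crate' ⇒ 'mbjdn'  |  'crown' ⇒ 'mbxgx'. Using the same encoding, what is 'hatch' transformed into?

The shift depends on letter class: consonant p→z is +10, but vowel i→r is +9. Two shifts are in play — +9 for a/e/i/o/u, +10 for every other letter.
For hatch: h(cons)+10=r, a(vowel)+9=j, t(cons)+10=d, c(cons)+10=m, h(cons)+10=r.

rjdmr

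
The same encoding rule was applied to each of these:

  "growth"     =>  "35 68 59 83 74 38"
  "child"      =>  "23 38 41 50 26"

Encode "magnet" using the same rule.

53 17 35 56 29 74

g(#7)→35 and r(#18)→68: differences scale by 3, so n = 3·pos + 14. The formula is n = 3×(alphabet index, a=1) + 14.
Applying it to magnet: m=13→53, a=1→17, g=7→35, n=14→56, e=5→29, t=20→74.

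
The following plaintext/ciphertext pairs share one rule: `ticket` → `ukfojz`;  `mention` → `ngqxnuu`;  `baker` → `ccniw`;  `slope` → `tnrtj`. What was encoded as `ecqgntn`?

dancing

In ticket: t→u is +1, i→k is +2, c→f is +3, k→o is +4 — the shift increases by 1 each position. Each letter shifts forward by (position + 1), i.e. 1, 2, 3, … — the shift grows by one for each successive letter.
Decoding ecqgntn: e−1=d, c−2=a, q−3=n, g−4=c, n−5=i, t−6=n, n−7=g.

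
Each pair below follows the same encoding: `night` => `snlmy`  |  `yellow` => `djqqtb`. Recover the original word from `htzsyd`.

county

Compare letters: n→s is +5, i→n is +5, g→l is +5 — a constant shift. This is a Caesar cipher with shift 5.
Undoing it on htzsyd: h−5=c, t−5=o, z−5=u, s−5=n, y−5=t, d−5=y.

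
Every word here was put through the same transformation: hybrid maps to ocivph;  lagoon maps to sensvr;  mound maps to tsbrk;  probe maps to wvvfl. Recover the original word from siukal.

Shifts by position in hybrid: pos 0: h→o (+7), pos 1: y→c (+4), pos 2: b→i (+7), pos 3: r→v (+4) — repeating every 2. It's a Vigenère-style cipher with numeric key [7,4]: position i shifts by key[i mod 2].
Undoing it on siukal: s−7=l, i−4=e, u−7=n, k−4=g, a−7=t, l−4=h.

length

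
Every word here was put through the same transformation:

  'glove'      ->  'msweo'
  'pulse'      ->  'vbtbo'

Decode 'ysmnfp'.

The shift increases by 1 at each position, starting from +6: 6, 7, 8, ….
Decoding ysmnfp: y−6=s, s−7=l, m−8=e, n−9=e, f−10=v, p−11=e.

sleeve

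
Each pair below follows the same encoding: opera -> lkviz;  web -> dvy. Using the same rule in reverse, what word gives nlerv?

movie

Each pair mirrors across the alphabet (o↔l, p↔k, e↔v): positions sum to 25. This is the alphabet-reversal cipher (Atbash): a becomes z, b becomes y, etc.
Decoding nlerv: n↔m, l↔o, e↔v, r↔i, v↔e.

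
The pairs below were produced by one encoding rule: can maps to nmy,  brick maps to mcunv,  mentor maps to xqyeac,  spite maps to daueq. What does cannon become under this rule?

The shift depends on letter class: consonant c→n is +11, but vowel a→m is +12. Vowels shift forward by 12 and consonants shift forward by 11.
On cannon: c(cons)+11=n, a(vowel)+12=m, n(cons)+11=y, n(cons)+11=y, o(vowel)+12=a, n(cons)+11=y.

nmyyay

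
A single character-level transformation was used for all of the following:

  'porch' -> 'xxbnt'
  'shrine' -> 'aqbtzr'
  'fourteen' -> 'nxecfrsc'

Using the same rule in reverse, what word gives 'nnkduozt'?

feasible

In porch: p→x is +8, o→x is +9, r→b is +10, c→n is +11 — the shift increases by 1 each position. Each letter shifts forward by (position + 8), i.e. 8, 9, 10, … — the shift grows by one for each successive letter.
Decoding nnkduozt: n−8=f, n−9=e, k−10=a, d−11=s, u−12=i, o−13=b, z−14=l, t−15=e.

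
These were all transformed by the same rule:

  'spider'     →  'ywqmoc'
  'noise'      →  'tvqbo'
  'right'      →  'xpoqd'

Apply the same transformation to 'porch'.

vvzlr

In spider: s→y is +6, p→w is +7, i→q is +8, d→m is +9 — the shift increases by 1 each position. Each letter shifts forward by (position + 6), i.e. 6, 7, 8, … — the shift grows by one for each successive letter.
Applying it to porch: p+6=v, o+7=v, r+8=z, c+9=l, h+10=r.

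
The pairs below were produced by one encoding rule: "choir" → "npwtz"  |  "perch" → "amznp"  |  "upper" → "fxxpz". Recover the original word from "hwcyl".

The shifts repeat in a cycle of length 3: positions 0,1,… shift by +11, +8, +8, then the pattern repeats.
Reversing it on hwcyl: h−11=w, w−8=o, c−8=u, y−11=n, l−8=d.

wound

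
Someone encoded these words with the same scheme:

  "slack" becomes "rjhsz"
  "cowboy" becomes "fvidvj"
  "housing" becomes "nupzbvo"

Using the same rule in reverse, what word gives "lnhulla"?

The output letters match the input read backwards, each shifted +7: slack reversed is kcals. Two steps: reverse the string, then apply a Caesar shift of +7.
Undoing it on lnhulla: shift back: l−7=e, n−7=g, h−7=a, u−7=n, l−7=e, l−7=e, a−7=t → eganeet; then reverse → teenage.

teenage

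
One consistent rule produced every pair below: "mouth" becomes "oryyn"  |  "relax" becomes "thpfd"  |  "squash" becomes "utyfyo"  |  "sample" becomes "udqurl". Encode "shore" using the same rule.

ukswk

In mouth: m→o is +2, o→r is +3, u→y is +4, t→y is +5 — the shift increases by 1 each position. Each letter shifts forward by (position + 2), i.e. 2, 3, 4, … — the shift grows by one for each successive letter.
For shore: s+2=u, h+3=k, o+4=s, r+5=w, e+6=k.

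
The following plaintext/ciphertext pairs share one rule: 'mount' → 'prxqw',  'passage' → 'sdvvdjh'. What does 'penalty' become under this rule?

shqdowb

Compare letters: m→p is +3, o→r is +3, u→x is +3 — a constant shift. It's a constant shift of +3 (ROT3).
For penalty: p+3=s, e+3=h, n+3=q, a+3=d, l+3=o, t+3=w, y+3=b.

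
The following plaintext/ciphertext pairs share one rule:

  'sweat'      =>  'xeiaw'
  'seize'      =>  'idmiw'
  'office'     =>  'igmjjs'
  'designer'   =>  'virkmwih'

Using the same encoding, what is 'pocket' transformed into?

The word is reversed, then every letter is shifted forward by 4.
On pocket: reverse → tekcop; then shift: t+4=x, e+4=i, k+4=o, c+4=g, o+4=s, p+4=t.

xiogst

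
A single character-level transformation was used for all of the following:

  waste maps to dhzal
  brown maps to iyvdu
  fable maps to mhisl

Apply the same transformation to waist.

dhpza

Compare letters: w→d is +7, a→h is +7, s→z is +7 — a constant shift. This is a Caesar cipher with shift 7.
Applying it to waist: w+7=d, a+7=h, i+7=p, s+7=z, t+7=a.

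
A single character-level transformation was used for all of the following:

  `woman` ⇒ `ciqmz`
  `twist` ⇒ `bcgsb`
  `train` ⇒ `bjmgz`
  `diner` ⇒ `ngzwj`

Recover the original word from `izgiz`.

onion

This is an affine cipher: with a=0,…,z=25, each position x becomes (9x+12) mod 26.
Reversing it on izgiz: i(8)→3·(8−12)≡14=o; z(25)→3·(25−12)≡13=n; g(6)→3·(6−12)≡8=i; i(8)→3·(8−12)≡14=o; z(25)→3·(25−12)≡13=n (all mod 26).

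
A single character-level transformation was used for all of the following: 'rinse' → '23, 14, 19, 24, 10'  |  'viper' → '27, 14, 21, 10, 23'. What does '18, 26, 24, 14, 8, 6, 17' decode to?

musical

r is letter #18 and maps to 23: an offset of 5. Each letter is replaced by its alphabet position (a=1..z=26) + 5.
Decoding 18, 26, 24, 14, 8, 6, 17: 18→(18−5)÷1=13=m, 26→(26−5)÷1=21=u, 24→(24−5)÷1=19=s, 14→(14−5)÷1=9=i, 8→(8−5)÷1=3=c, 6→(6−5)÷1=1=a, 17→(17−5)÷1=12=l.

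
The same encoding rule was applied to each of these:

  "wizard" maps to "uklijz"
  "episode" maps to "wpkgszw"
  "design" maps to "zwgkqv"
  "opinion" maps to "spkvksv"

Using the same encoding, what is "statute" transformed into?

w(22)→u(20) and i(8)→k(10) fit y≡23x+8 (mod 26); the inverse of 23 mod 26 is 17. This is an affine cipher: with a=0,…,z=25, each position x becomes (23x+8) mod 26.
Applying it to statute: s(18)→23·18+8≡6=g; t(19)→23·19+8≡3=d; a(0)→23·0+8≡8=i; t(19)→23·19+8≡3=d; u(20)→23·20+8≡0=a; t(19)→23·19+8≡3=d; e(4)→23·4+8≡22=w (all mod 26).

gdidadw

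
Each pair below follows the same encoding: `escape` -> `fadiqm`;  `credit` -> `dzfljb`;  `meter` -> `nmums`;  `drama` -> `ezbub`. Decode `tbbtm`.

stall

The shifts repeat in a cycle of length 2: positions 0,1,… shift by +1, +8, then the pattern repeats.
Decoding tbbtm: t−1=s, b−8=t, b−1=a, t−8=l, m−1=l.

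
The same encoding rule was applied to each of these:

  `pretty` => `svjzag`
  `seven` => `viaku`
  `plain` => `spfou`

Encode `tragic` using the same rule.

In pretty: p→s is +3, r→v is +4, e→j is +5, t→z is +6 — the shift increases by 1 each position. Letter i (0-indexed) is shifted by i+3, so successive shifts are 3, 4, 5, ….
Applying it to tragic: t+3=w, r+4=v, a+5=f, g+6=m, i+7=p, c+8=k.

wvfmpk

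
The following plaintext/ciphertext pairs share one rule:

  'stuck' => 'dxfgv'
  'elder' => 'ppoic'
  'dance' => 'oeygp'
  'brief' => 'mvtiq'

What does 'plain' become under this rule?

aplmy

Shifts by position in stuck: pos 0: s→d (+11), pos 1: t→x (+4), pos 2: u→f (+11), pos 3: c→g (+4) — repeating every 2. A repeating key of period 2 is used — shifts +11, +4 over and over.
For plain: p+11=a, l+4=p, a+11=l, i+4=m, n+11=y.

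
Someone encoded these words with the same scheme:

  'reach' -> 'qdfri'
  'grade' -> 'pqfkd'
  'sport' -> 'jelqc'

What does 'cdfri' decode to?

r(17)→q(16) and e(4)→d(3) fit y≡19x+5 (mod 26); the inverse of 19 mod 26 is 11. Each letter's alphabet position (a=0..z=25) is mapped through 19·x+5 mod 26 — an affine cipher.
Decoding cdfri: c(2)→11·(2−5)≡19=t; d(3)→11·(3−5)≡4=e; f(5)→11·(5−5)≡0=a; r(17)→11·(17−5)≡2=c; i(8)→11·(8−5)≡7=h (all mod 26).

teach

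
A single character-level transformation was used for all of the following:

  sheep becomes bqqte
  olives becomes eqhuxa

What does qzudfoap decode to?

doctrine

The output letters match the input read backwards, each shifted +12: sheep reversed is peehs. The word is reversed, then every letter is shifted forward by 12.
Reversing it on qzudfoap: shift back: q−12=e, z−12=n, u−12=i, d−12=r, f−12=t, o−12=c, a−12=o, p−12=d → enirtcod; then reverse → doctrine.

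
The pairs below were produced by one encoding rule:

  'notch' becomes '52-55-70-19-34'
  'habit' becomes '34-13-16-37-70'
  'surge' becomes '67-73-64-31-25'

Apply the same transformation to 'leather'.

46-25-13-70-34-25-64

n(#14)→52 and o(#15)→55: differences scale by 3, so n = 3·pos + 10. With a=1..z=26, the number is 3·pos + 10.
For leather: l=12→46, e=5→25, a=1→13, t=20→70, h=8→34, e=5→25, r=18→64.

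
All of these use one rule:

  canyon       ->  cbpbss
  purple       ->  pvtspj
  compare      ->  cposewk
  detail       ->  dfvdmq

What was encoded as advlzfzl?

activate

Letter i (0-indexed) is shifted by i+0, so successive shifts are 0, 1, 2, ….
Decoding advlzfzl: a−0=a, d−1=c, v−2=t, l−3=i, z−4=v, f−5=a, z−6=t, l−7=e.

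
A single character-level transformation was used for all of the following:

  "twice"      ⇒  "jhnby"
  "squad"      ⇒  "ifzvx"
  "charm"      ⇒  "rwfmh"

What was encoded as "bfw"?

raw

The output letters match the input read backwards, each shifted +5: twice reversed is eciwt. Two steps: reverse the string, then apply a Caesar shift of +5.
Decoding bfw: shift back: b−5=w, f−5=a, w−5=r → war; then reverse → raw.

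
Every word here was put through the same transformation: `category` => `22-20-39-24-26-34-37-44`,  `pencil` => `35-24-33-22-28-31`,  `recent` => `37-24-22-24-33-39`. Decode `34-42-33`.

own

c is letter #3 and maps to 22: an offset of 19. Each letter is replaced by its alphabet position (a=1..z=26) + 19.
Reversing it on 34-42-33: 34→(34−19)÷1=15=o, 42→(42−19)÷1=23=w, 33→(33−19)÷1=14=n.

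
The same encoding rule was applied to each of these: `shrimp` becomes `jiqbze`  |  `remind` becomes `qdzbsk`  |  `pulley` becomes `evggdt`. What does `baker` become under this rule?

Treating letters as 0–25, the rule is x ↦ 19x + 5 (mod 26).
Applying it to baker: b(1)→19·1+5≡24=y; a(0)→19·0+5≡5=f; k(10)→19·10+5≡13=n; e(4)→19·4+5≡3=d; r(17)→19·17+5≡16=q (all mod 26).

yfndq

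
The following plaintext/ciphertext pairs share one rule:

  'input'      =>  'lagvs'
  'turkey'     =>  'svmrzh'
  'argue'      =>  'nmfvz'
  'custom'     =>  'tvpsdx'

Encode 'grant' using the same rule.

fmnas

i(8)→l(11) and n(13)→a(0) fit y≡3x+13 (mod 26); the inverse of 3 mod 26 is 9. Treating letters as 0–25, the rule is x ↦ 3x + 13 (mod 26).
On grant: g(6)→3·6+13≡5=f; r(17)→3·17+13≡12=m; a(0)→3·0+13≡13=n; n(13)→3·13+13≡0=a; t(19)→3·19+13≡18=s (all mod 26).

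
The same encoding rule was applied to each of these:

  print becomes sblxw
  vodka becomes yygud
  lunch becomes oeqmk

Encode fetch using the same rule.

iowmk

Shifts by position in print: pos 0: p→s (+3), pos 1: r→b (+10), pos 2: i→l (+3), pos 3: n→x (+10) — repeating every 2. A repeating key of period 2 is used — shifts +3, +10 over and over.
On fetch: f+3=i, e+10=o, t+3=w, c+10=m, h+3=k.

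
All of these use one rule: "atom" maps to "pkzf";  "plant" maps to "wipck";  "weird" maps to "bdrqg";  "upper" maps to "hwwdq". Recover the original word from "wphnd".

a(0)→p(15) and t(19)→k(10) fit y≡23x+15 (mod 26); the inverse of 23 mod 26 is 17. Treating letters as 0–25, the rule is x ↦ 23x + 15 (mod 26).
Reversing it on wphnd: w(22)→17·(22−15)≡15=p; p(15)→17·(15−15)≡0=a; h(7)→17·(7−15)≡20=u; n(13)→17·(13−15)≡18=s; d(3)→17·(3−15)≡4=e (all mod 26).

pause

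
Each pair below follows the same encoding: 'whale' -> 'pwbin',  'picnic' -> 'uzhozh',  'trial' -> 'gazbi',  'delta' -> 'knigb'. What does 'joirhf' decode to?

unlock

w(22)→p(15) and h(7)→w(22) fit y≡3x+1 (mod 26); the inverse of 3 mod 26 is 9. Each letter's alphabet position (a=0..z=25) is mapped through 3·x+1 mod 26 — an affine cipher.
Decoding joirhf: j(9)→9·(9−1)≡20=u; o(14)→9·(14−1)≡13=n; i(8)→9·(8−1)≡11=l; r(17)→9·(17−1)≡14=o; h(7)→9·(7−1)≡2=c; f(5)→9·(5−1)≡10=k (all mod 26).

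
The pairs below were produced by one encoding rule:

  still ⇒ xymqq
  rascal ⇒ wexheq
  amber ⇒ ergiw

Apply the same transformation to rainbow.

Vowels shift forward by 4 and consonants shift forward by 5.
On rainbow: r(cons)+5=w, a(vowel)+4=e, i(vowel)+4=m, n(cons)+5=s, b(cons)+5=g, o(vowel)+4=s, w(cons)+5=b.

wemsgsb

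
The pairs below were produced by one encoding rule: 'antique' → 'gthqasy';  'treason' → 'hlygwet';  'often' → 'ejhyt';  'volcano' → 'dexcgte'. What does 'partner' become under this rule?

pglhtyl

a(0)→g(6) and n(13)→t(19) fit y≡11x+6 (mod 26); the inverse of 11 mod 26 is 19. Each letter's alphabet position (a=0..z=25) is mapped through 11·x+6 mod 26 — an affine cipher.
On partner: p(15)→11·15+6≡15=p; a(0)→11·0+6≡6=g; r(17)→11·17+6≡11=l; t(19)→11·19+6≡7=h; n(13)→11·13+6≡19=t; e(4)→11·4+6≡24=y; r(17)→11·17+6≡11=l (all mod 26).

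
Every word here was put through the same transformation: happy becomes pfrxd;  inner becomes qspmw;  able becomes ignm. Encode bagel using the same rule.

jfimq

Shifts by position in happy: pos 0: h→p (+8), pos 1: a→f (+5), pos 2: p→r (+2), pos 3: p→x (+8), pos 4: y→d (+5) — repeating every 3. It's a Vigenère-style cipher with numeric key [8,5,2]: position i shifts by key[i mod 3].
For bagel: b+8=j, a+5=f, g+2=i, e+8=m, l+5=q.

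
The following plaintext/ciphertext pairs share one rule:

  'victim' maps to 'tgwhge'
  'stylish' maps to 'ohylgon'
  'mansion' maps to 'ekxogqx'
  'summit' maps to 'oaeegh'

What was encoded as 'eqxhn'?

v(21)→t(19) and i(8)→g(6) fit y≡19x+10 (mod 26); the inverse of 19 mod 26 is 11. Treating letters as 0–25, the rule is x ↦ 19x + 10 (mod 26).
Undoing it on eqxhn: e(4)→11·(4−10)≡12=m; q(16)→11·(16−10)≡14=o; x(23)→11·(23−10)≡13=n; h(7)→11·(7−10)≡19=t; n(13)→11·(13−10)≡7=h (all mod 26).

month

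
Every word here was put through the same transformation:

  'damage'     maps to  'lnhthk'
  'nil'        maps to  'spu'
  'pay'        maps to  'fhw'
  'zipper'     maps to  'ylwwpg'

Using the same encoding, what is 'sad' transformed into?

khz

The output letters match the input read backwards, each shifted +7: damage reversed is egamad. Two steps: reverse the string, then apply a Caesar shift of +7.
For sad: reverse → das; then shift: d+7=k, a+7=h, s+7=z.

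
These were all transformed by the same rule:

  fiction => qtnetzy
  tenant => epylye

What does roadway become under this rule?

czlohlj

Every letter moves 11 places later in the alphabet, wrapping around z→a.
For roadway: r+11=c, o+11=z, a+11=l, d+11=o, w+11=h, a+11=l, y+11=j.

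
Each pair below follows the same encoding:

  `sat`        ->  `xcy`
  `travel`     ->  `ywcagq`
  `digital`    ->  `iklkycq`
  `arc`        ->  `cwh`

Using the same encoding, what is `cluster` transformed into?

hqwxygw

The shift depends on letter class: consonant s→x is +5, but vowel a→c is +2. Vowels shift forward by 2 and consonants shift forward by 5.
For cluster: c(cons)+5=h, l(cons)+5=q, u(vowel)+2=w, s(cons)+5=x, t(cons)+5=y, e(vowel)+2=g, r(cons)+5=w.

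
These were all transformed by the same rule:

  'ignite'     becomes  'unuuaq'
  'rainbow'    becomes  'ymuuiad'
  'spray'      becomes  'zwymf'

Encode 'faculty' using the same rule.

Vowels shift forward by 12 and consonants shift forward by 7.
On faculty: f(cons)+7=m, a(vowel)+12=m, c(cons)+7=j, u(vowel)+12=g, l(cons)+7=s, t(cons)+7=a, y(cons)+7=f.

mmjgsaf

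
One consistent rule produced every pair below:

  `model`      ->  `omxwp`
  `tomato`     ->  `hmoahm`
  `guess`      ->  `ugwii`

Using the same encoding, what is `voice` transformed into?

m(12)→o(14) and o(14)→m(12) fit y≡25x+0 (mod 26); the inverse of 25 mod 26 is 25. Treating letters as 0–25, the rule is x ↦ 25x + 0 (mod 26).
For voice: v(21)→25·21+0≡5=f; o(14)→25·14+0≡12=m; i(8)→25·8+0≡18=s; c(2)→25·2+0≡24=y; e(4)→25·4+0≡22=w (all mod 26).

fmsyw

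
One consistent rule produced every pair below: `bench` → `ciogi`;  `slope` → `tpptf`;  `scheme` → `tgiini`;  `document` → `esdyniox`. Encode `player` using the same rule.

qpbcfv

Shifts by position in bench: pos 0: b→c (+1), pos 1: e→i (+4), pos 2: n→o (+1), pos 3: c→g (+4) — repeating every 2. The shifts repeat in a cycle of length 2: positions 0,1,… shift by +1, +4, then the pattern repeats.
For player: p+1=q, l+4=p, a+1=b, y+4=c, e+1=f, r+4=v.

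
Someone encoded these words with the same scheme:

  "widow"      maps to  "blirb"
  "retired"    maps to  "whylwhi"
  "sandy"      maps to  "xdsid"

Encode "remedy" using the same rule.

Two shifts are in play — +3 for a/e/i/o/u, +5 for every other letter.
Applying it to remedy: r(cons)+5=w, e(vowel)+3=h, m(cons)+5=r, e(vowel)+3=h, d(cons)+5=i, y(cons)+5=d.

whrhid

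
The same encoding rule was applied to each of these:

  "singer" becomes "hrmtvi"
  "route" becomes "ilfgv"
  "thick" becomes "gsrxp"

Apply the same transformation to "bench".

Each letter is replaced by its mirror in the alphabet: a↔z, b↔y, c↔x, and so on (the Atbash cipher).
Applying it to bench: b↔y, e↔v, n↔m, c↔x, h↔s.

yvmxs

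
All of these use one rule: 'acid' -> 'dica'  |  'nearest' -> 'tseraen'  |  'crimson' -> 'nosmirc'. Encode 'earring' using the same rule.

The output letters match the input read backwards: acid reversed is dica. It's just the letters in reverse order.
For earring: reverse → gnirrae.

gnirrae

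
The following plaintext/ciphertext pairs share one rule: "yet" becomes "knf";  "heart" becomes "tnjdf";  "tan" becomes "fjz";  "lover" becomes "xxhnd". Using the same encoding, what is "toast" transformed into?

fxjef

The shift depends on letter class: consonant y→k is +12, but vowel e→n is +9. The rule splits by letter class: vowels +9, consonants +12.
Applying it to toast: t(cons)+12=f, o(vowel)+9=x, a(vowel)+9=j, s(cons)+12=e, t(cons)+12=f.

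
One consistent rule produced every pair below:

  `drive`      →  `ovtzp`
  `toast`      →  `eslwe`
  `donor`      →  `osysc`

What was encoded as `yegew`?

Shifts by position in drive: pos 0: d→o (+11), pos 1: r→v (+4), pos 2: i→t (+11), pos 3: v→z (+4) — repeating every 2. The shifts repeat in a cycle of length 2: positions 0,1,… shift by +11, +4, then the pattern repeats.
Undoing it on yegew: y−11=n, e−4=a, g−11=v, e−4=a, w−11=l.

naval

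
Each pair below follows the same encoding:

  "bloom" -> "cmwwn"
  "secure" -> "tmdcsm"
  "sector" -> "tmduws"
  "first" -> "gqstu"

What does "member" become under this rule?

The shift depends on letter class: consonant b→c is +1, but vowel o→w is +8. Two shifts are in play — +8 for a/e/i/o/u, +1 for every other letter.
On member: m(cons)+1=n, e(vowel)+8=m, m(cons)+1=n, b(cons)+1=c, e(vowel)+8=m, r(cons)+1=s.

nmncms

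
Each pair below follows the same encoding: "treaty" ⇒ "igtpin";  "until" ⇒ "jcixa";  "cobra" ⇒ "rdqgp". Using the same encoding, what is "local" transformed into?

adrpa

Compare letters: t→i is +15, r→g is +15, e→t is +15 — a constant shift. Every letter moves 15 places later in the alphabet, wrapping around z→a.
On local: l+15=a, o+15=d, c+15=r, a+15=p, l+15=a.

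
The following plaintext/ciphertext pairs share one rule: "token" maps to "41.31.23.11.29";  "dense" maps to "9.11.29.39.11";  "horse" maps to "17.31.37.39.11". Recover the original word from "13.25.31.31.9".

t(#20)→41 and o(#15)→31: differences scale by 2, so n = 2·pos + 1. With a=1..z=26, the number is 2·pos + 1.
Reversing it on 13.25.31.31.9: 13→(13−1)÷2=6=f, 25→(25−1)÷2=12=l, 31→(31−1)÷2=15=o, 31→(31−1)÷2=15=o, 9→(9−1)÷2=4=d.

flood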